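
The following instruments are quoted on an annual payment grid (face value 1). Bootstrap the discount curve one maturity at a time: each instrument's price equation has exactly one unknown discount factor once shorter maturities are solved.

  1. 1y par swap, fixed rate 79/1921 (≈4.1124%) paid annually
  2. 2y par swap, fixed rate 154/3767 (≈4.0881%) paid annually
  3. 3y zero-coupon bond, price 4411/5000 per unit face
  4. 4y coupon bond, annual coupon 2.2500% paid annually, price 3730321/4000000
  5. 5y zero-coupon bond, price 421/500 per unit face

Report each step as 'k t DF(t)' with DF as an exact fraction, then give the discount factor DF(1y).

step 1 [1y] swap r/1=79/1921: DF=(1 − 79/1921·(0))/(1+79/1921) = 1921/2000 ≈ 0.960500
step 2 [2y] swap r/1=154/3767: DF=(1 − 154/3767·(0.960500))/(1+154/3767) = 923/1000 ≈ 0.923000
step 3 [3y] zero: DF = P = 4411/5000 ≈ 0.882200
step 4 [4y] bond c/1=9/400: DF=(3730321/4000000 − 9/400·(0.960500+0.923000+0.882200))/(1+9/400) = 532/625 ≈ 0.851200
step 5 [5y] zero: DF = P = 421/500 ≈ 0.842000

1 1 1921/2000
2 2 923/1000
3 3 4411/5000
4 4 532/625
5 5 421/500
DF(1y) = 1921/2000 ≈ 0.960500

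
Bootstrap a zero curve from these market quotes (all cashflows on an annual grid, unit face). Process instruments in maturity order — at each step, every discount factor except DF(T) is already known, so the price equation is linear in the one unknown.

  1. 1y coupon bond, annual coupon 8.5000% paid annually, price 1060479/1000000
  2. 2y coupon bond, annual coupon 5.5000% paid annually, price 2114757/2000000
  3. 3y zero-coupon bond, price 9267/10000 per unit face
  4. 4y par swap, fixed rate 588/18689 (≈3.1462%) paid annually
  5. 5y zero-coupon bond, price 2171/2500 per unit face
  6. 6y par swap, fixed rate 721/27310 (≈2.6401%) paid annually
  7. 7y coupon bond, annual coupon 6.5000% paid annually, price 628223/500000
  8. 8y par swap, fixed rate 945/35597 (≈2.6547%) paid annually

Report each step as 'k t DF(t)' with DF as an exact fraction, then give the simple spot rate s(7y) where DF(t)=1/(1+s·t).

step 1 [1y] bond c/1=17/200: DF=(1060479/1000000 − 17/200·(0))/(1+17/200) = 4887/5000 ≈ 0.977400
step 2 [2y] bond c/1=11/200: DF=(2114757/2000000 − 11/200·(0.977400))/(1+11/200) = 9513/10000 ≈ 0.951300
step 3 [3y] zero: DF = P = 9267/10000 ≈ 0.926700
step 4 [4y] swap r/1=588/18689: DF=(1 − 588/18689·(0.977400+0.951300+0.926700))/(1+588/18689) = 1103/1250 ≈ 0.882400
step 5 [5y] zero: DF = P = 2171/2500 ≈ 0.868400
step 6 [6y] swap r/1=721/27310: DF=(1 − 721/27310·(0.977400+0.951300+0.926700+0.882400+0.868400))/(1+721/27310) = 4279/5000 ≈ 0.855800
step 7 [7y] bond c/1=13/200: DF=(628223/500000 − 13/200·(0.977400+0.951300+0.926700+0.882400+0.868400+0.855800))/(1+13/200) = 529/625 ≈ 0.846400
step 8 [8y] swap r/1=945/35597: DF=(1 − 945/35597·(0.977400+0.951300+0.926700+0.882400+0.868400+0.855800+0.846400))/(1+945/35597) = 811/1000 ≈ 0.811000

1 1 4887/5000
2 2 9513/10000
3 3 9267/10000
4 4 1103/1250
5 5 2171/2500
6 6 4279/5000
7 7 529/625
8 8 811/1000
s(7y) = (1/(529/625) − 1)/(7) = 96/3703 ≈ 2.5925%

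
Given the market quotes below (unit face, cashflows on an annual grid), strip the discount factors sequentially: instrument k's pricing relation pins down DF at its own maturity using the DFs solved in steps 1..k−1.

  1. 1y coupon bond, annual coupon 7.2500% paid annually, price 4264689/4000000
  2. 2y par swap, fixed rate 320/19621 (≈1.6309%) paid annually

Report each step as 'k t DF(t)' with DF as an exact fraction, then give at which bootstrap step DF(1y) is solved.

1 1 9941/10000
2 2 121/125
DF(1y) is solved at step 1

step 1 [1y] bond c/1=29/400: DF=(4264689/4000000 − 29/400·(0))/(1+29/400) = 9941/10000 ≈ 0.994100
step 2 [2y] swap r/1=320/19621: DF=(1 − 320/19621·(0.994100))/(1+320/19621) = 121/125 ≈ 0.968000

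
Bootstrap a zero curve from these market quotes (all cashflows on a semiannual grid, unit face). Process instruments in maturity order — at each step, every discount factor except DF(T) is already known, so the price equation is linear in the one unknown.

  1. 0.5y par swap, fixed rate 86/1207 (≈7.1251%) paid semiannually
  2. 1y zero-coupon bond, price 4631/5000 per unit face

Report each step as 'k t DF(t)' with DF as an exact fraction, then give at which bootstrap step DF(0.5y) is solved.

1 1/2 1207/1250
2 1 4631/5000
DF(0.5y) is solved at step 1

step 1 [0.5y] swap r/2=43/1207: DF=(1 − 43/1207·(0))/(1+43/1207) = 1207/1250 ≈ 0.965600
step 2 [1y] zero: DF = P = 4631/5000 ≈ 0.926200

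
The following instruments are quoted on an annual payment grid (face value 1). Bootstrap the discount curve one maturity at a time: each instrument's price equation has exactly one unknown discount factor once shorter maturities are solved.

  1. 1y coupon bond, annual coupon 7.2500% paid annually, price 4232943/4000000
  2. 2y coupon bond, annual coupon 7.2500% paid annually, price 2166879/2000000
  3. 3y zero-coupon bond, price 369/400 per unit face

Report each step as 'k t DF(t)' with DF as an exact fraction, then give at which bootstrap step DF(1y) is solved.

step 1 [1y] bond c/1=29/400: DF=(4232943/4000000 − 29/400·(0))/(1+29/400) = 9867/10000 ≈ 0.986700
step 2 [2y] bond c/1=29/400: DF=(2166879/2000000 − 29/400·(0.986700))/(1+29/400) = 1887/2000 ≈ 0.943500
step 3 [3y] zero: DF = P = 369/400 ≈ 0.922500

1 1 9867/10000
2 2 1887/2000
3 3 369/400
DF(1y) is solved at step 1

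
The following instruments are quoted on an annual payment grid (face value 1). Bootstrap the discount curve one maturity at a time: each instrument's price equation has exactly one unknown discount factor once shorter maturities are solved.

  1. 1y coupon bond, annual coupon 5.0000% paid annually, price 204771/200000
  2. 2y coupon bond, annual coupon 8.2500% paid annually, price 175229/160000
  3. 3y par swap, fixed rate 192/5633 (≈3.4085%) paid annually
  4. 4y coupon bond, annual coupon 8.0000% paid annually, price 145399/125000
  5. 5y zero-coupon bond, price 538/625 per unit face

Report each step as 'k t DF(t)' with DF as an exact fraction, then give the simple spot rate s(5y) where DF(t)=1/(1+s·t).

step 1 [1y] bond c/1=1/20: DF=(204771/200000 − 1/20·(0))/(1+1/20) = 9751/10000 ≈ 0.975100
step 2 [2y] bond c/1=33/400: DF=(175229/160000 − 33/400·(0.975100))/(1+33/400) = 4687/5000 ≈ 0.937400
step 3 [3y] swap r/1=192/5633: DF=(1 − 192/5633·(0.975100+0.937400))/(1+192/5633) = 113/125 ≈ 0.904000
step 4 [4y] bond c/1=2/25: DF=(145399/125000 − 2/25·(0.975100+0.937400+0.904000))/(1+2/25) = 2171/2500 ≈ 0.868400
step 5 [5y] zero: DF = P = 538/625 ≈ 0.860800

1 1 9751/10000
2 2 4687/5000
3 3 113/125
4 4 2171/2500
5 5 538/625
s(5y) = (1/(538/625) − 1)/(5) = 87/2690 ≈ 3.2342%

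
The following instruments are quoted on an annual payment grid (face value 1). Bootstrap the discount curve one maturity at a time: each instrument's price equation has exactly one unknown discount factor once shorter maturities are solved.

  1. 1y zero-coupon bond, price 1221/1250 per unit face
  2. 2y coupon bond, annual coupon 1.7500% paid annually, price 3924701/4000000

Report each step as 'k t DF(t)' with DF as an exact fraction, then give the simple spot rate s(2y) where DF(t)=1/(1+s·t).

step 1 [1y] zero: DF = P = 1221/1250 ≈ 0.976800
step 2 [2y] bond c/1=7/400: DF=(3924701/4000000 − 7/400·(0.976800))/(1+7/400) = 379/400 ≈ 0.947500

1 1 1221/1250
2 2 379/400
s(2y) = (1/(379/400) − 1)/(2) = 21/758 ≈ 2.7704%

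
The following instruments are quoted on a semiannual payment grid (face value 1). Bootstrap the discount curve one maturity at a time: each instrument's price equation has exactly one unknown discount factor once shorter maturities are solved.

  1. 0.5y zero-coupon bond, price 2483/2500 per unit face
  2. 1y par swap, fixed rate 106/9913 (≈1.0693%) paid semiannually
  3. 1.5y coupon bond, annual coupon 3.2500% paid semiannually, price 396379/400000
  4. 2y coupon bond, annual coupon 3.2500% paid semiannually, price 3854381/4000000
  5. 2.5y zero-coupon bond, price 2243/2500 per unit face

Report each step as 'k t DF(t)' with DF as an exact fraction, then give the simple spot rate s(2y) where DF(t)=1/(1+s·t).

step 1 [0.5y] zero: DF = P = 2483/2500 ≈ 0.993200
step 2 [1y] swap r/2=53/9913: DF=(1 − 53/9913·(0.993200))/(1+53/9913) = 4947/5000 ≈ 0.989400
step 3 [1.5y] bond c/2=13/800: DF=(396379/400000 − 13/800·(0.993200+0.989400))/(1+13/800) = 4717/5000 ≈ 0.943400
step 4 [2y] bond c/2=13/800: DF=(3854381/4000000 − 13/800·(0.993200+0.989400+0.943400))/(1+13/800) = 4507/5000 ≈ 0.901400
step 5 [2.5y] zero: DF = P = 2243/2500 ≈ 0.897200

1 1/2 2483/2500
2 1 4947/5000
3 3/2 4717/5000
4 2 4507/5000
5 5/2 2243/2500
s(2y) = (1/(4507/5000) − 1)/(2) = 493/9014 ≈ 5.4693%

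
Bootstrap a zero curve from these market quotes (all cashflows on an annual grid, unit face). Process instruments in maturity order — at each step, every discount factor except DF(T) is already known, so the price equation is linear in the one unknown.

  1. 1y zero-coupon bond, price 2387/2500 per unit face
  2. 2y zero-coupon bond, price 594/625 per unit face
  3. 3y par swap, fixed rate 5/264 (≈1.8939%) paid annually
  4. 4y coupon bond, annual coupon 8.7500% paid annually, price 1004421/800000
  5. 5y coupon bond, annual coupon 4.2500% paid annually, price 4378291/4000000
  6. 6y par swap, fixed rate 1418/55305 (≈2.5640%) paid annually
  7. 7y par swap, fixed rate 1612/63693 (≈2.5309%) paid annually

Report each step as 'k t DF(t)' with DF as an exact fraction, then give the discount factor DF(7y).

1 1 2387/2500
2 2 594/625
3 3 473/500
4 4 9251/10000
5 5 112/125
6 6 4291/5000
7 7 2097/2500
DF(7y) = 2097/2500 ≈ 0.838800

step 1 [1y] zero: DF = P = 2387/2500 ≈ 0.954800
step 2 [2y] zero: DF = P = 594/625 ≈ 0.950400
step 3 [3y] swap r/1=5/264: DF=(1 − 5/264·(0.954800+0.950400))/(1+5/264) = 473/500 ≈ 0.946000
step 4 [4y] bond c/1=7/80: DF=(1004421/800000 − 7/80·(0.954800+0.950400+0.946000))/(1+7/80) = 9251/10000 ≈ 0.925100
step 5 [5y] bond c/1=17/400: DF=(4378291/4000000 − 17/400·(0.954800+0.950400+0.946000+0.925100))/(1+17/400) = 112/125 ≈ 0.896000
step 6 [6y] swap r/1=1418/55305: DF=(1 − 1418/55305·(0.954800+0.950400+0.946000+0.925100+0.896000))/(1+1418/55305) = 4291/5000 ≈ 0.858200
step 7 [7y] swap r/1=1612/63693: DF=(1 − 1612/63693·(0.954800+0.950400+0.946000+0.925100+0.896000+0.858200))/(1+1612/63693) = 2097/2500 ≈ 0.838800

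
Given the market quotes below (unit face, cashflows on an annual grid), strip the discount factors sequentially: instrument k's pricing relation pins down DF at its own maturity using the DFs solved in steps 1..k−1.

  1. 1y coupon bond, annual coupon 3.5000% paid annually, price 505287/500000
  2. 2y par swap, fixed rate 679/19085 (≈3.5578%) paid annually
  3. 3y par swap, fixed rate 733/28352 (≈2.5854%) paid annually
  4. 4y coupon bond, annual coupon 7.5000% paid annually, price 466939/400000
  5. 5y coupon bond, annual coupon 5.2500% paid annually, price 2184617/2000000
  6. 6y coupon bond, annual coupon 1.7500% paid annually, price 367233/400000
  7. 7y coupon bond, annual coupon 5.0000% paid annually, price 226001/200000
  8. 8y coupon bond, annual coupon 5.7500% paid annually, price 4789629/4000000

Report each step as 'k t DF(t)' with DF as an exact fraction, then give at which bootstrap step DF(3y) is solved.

1 1 2441/2500
2 2 9321/10000
3 3 9267/10000
4 4 8881/10000
5 5 8521/10000
6 6 2059/2500
7 7 8191/10000
8 8 3971/5000
DF(3y) is solved at step 3

step 1 [1y] bond c/1=7/200: DF=(505287/500000 − 7/200·(0))/(1+7/200) = 2441/2500 ≈ 0.976400
step 2 [2y] swap r/1=679/19085: DF=(1 − 679/19085·(0.976400))/(1+679/19085) = 9321/10000 ≈ 0.932100
step 3 [3y] swap r/1=733/28352: DF=(1 − 733/28352·(0.976400+0.932100))/(1+733/28352) = 9267/10000 ≈ 0.926700
step 4 [4y] bond c/1=3/40: DF=(466939/400000 − 3/40·(0.976400+0.932100+0.926700))/(1+3/40) = 8881/10000 ≈ 0.888100
step 5 [5y] bond c/1=21/400: DF=(2184617/2000000 − 21/400·(0.976400+0.932100+0.926700+0.888100))/(1+21/400) = 8521/10000 ≈ 0.852100
step 6 [6y] bond c/1=7/400: DF=(367233/400000 − 7/400·(0.976400+0.932100+0.926700+0.888100+0.852100))/(1+7/400) = 2059/2500 ≈ 0.823600
step 7 [7y] bond c/1=1/20: DF=(226001/200000 − 1/20·(0.976400+0.932100+0.926700+0.888100+0.852100+0.823600))/(1+1/20) = 8191/10000 ≈ 0.819100
step 8 [8y] bond c/1=23/400: DF=(4789629/4000000 − 23/400·(0.976400+0.932100+0.926700+0.888100+0.852100+0.823600+0.819100))/(1+23/400) = 3971/5000 ≈ 0.794200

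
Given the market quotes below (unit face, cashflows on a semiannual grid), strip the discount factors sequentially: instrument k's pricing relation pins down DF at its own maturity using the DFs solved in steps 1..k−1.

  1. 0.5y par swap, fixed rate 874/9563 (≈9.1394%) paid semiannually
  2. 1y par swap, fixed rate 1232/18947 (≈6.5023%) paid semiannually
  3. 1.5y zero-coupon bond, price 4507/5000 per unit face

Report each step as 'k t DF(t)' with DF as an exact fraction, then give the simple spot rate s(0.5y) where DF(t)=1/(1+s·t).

1 1/2 9563/10000
2 1 1173/1250
3 3/2 4507/5000
s(0.5y) = (1/(9563/10000) − 1)/(1/2) = 874/9563 ≈ 9.1394%

step 1 [0.5y] swap r/2=437/9563: DF=(1 − 437/9563·(0))/(1+437/9563) = 9563/10000 ≈ 0.956300
step 2 [1y] swap r/2=616/18947: DF=(1 − 616/18947·(0.956300))/(1+616/18947) = 1173/1250 ≈ 0.938400
step 3 [1.5y] zero: DF = P = 4507/5000 ≈ 0.901400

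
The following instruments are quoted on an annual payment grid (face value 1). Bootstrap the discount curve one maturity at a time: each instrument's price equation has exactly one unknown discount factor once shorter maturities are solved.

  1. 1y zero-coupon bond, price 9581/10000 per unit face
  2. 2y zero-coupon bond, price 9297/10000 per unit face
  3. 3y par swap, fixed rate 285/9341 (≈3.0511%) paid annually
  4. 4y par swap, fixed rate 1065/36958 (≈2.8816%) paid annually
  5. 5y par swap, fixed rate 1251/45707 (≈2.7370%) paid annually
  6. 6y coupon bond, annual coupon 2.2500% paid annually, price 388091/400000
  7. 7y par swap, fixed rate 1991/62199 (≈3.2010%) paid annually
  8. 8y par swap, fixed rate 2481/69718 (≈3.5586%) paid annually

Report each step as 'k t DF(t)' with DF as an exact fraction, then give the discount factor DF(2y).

1 1 9581/10000
2 2 9297/10000
3 3 1829/2000
4 4 1787/2000
5 5 8749/10000
6 6 8483/10000
7 7 8009/10000
8 8 7519/10000
DF(2y) = 9297/10000 ≈ 0.929700

step 1 [1y] zero: DF = P = 9581/10000 ≈ 0.958100
step 2 [2y] zero: DF = P = 9297/10000 ≈ 0.929700
step 3 [3y] swap r/1=285/9341: DF=(1 − 285/9341·(0.958100+0.929700))/(1+285/9341) = 1829/2000 ≈ 0.914500
step 4 [4y] swap r/1=1065/36958: DF=(1 − 1065/36958·(0.958100+0.929700+0.914500))/(1+1065/36958) = 1787/2000 ≈ 0.893500
step 5 [5y] swap r/1=1251/45707: DF=(1 − 1251/45707·(0.958100+0.929700+0.914500+0.893500))/(1+1251/45707) = 8749/10000 ≈ 0.874900
step 6 [6y] bond c/1=9/400: DF=(388091/400000 − 9/400·(0.958100+0.929700+0.914500+0.893500+0.874900))/(1+9/400) = 8483/10000 ≈ 0.848300
step 7 [7y] swap r/1=1991/62199: DF=(1 − 1991/62199·(0.958100+0.929700+0.914500+0.893500+0.874900+0.848300))/(1+1991/62199) = 8009/10000 ≈ 0.800900
step 8 [8y] swap r/1=2481/69718: DF=(1 − 2481/69718·(0.958100+0.929700+0.914500+0.893500+0.874900+0.848300+0.800900))/(1+2481/69718) = 7519/10000 ≈ 0.751900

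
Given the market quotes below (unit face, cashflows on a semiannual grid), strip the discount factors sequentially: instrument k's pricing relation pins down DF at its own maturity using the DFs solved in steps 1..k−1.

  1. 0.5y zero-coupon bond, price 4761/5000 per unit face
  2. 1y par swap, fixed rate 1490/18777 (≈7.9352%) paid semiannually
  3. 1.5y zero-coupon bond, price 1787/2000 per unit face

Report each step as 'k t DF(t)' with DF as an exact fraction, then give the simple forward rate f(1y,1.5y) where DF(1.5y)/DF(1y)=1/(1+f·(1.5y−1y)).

1 1/2 4761/5000
2 1 1851/2000
3 3/2 1787/2000
f(1y,1.5y) = ((1851/2000)/(1787/2000) − 1)/(1/2) = 128/1787 ≈ 7.1628%

step 1 [0.5y] zero: DF = P = 4761/5000 ≈ 0.952200
step 2 [1y] swap r/2=745/18777: DF=(1 − 745/18777·(0.952200))/(1+745/18777) = 1851/2000 ≈ 0.925500
step 3 [1.5y] zero: DF = P = 1787/2000 ≈ 0.893500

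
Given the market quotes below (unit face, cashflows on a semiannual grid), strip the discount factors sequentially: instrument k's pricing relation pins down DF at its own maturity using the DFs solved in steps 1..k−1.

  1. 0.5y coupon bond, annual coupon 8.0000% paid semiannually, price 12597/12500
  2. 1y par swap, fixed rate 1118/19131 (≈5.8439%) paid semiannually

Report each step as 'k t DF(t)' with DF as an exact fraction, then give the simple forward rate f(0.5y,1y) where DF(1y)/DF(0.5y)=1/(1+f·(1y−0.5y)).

step 1 [0.5y] bond c/2=1/25: DF=(12597/12500 − 1/25·(0))/(1+1/25) = 969/1000 ≈ 0.969000
step 2 [1y] swap r/2=559/19131: DF=(1 − 559/19131·(0.969000))/(1+559/19131) = 9441/10000 ≈ 0.944100

1 1/2 969/1000
2 1 9441/10000
f(0.5y,1y) = ((969/1000)/(9441/10000) − 1)/(1/2) = 166/3147 ≈ 5.2749%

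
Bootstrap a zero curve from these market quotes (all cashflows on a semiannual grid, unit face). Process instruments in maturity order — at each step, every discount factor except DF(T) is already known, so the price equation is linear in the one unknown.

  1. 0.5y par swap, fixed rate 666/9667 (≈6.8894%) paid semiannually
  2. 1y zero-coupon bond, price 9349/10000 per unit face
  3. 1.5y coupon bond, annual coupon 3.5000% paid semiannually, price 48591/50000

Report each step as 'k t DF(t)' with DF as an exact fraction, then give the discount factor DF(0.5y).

step 1 [0.5y] swap r/2=333/9667: DF=(1 − 333/9667·(0))/(1+333/9667) = 9667/10000 ≈ 0.966700
step 2 [1y] zero: DF = P = 9349/10000 ≈ 0.934900
step 3 [1.5y] bond c/2=7/400: DF=(48591/50000 − 7/400·(0.966700+0.934900))/(1+7/400) = 1153/1250 ≈ 0.922400

1 1/2 9667/10000
2 1 9349/10000
3 3/2 1153/1250
DF(0.5y) = 9667/10000 ≈ 0.966700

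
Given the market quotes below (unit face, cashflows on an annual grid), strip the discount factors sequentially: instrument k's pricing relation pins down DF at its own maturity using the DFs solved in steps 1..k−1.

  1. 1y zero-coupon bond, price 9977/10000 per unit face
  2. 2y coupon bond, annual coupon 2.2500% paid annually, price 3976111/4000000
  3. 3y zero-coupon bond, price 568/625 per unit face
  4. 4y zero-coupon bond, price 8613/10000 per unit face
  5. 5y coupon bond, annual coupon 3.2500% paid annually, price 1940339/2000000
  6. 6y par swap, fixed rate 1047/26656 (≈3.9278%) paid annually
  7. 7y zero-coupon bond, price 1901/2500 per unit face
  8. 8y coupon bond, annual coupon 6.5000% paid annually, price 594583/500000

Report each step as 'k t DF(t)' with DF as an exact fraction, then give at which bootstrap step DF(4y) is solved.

1 1 9977/10000
2 2 4751/5000
3 3 568/625
4 4 8613/10000
5 5 4113/5000
6 6 3953/5000
7 7 1901/2500
8 8 931/1250
DF(4y) is solved at step 4

step 1 [1y] zero: DF = P = 9977/10000 ≈ 0.997700
step 2 [2y] bond c/1=9/400: DF=(3976111/4000000 − 9/400·(0.997700))/(1+9/400) = 4751/5000 ≈ 0.950200
step 3 [3y] zero: DF = P = 568/625 ≈ 0.908800
step 4 [4y] zero: DF = P = 8613/10000 ≈ 0.861300
step 5 [5y] bond c/1=13/400: DF=(1940339/2000000 − 13/400·(0.997700+0.950200+0.908800+0.861300))/(1+13/400) = 4113/5000 ≈ 0.822600
step 6 [6y] swap r/1=1047/26656: DF=(1 − 1047/26656·(0.997700+0.950200+0.908800+0.861300+0.822600))/(1+1047/26656) = 3953/5000 ≈ 0.790600
step 7 [7y] zero: DF = P = 1901/2500 ≈ 0.760400
step 8 [8y] bond c/1=13/200: DF=(594583/500000 − 13/200·(0.997700+0.950200+0.908800+0.861300+0.822600+0.790600+0.760400))/(1+13/200) = 931/1250 ≈ 0.744800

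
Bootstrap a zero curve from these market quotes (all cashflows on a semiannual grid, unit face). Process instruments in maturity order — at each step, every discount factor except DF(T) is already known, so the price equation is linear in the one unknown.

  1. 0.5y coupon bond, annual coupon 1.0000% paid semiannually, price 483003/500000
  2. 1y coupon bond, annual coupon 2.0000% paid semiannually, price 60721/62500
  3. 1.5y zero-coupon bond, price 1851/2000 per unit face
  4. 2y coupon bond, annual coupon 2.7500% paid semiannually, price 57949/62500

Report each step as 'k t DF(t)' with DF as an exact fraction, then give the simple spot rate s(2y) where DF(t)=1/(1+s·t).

step 1 [0.5y] bond c/2=1/200: DF=(483003/500000 − 1/200·(0))/(1+1/200) = 2403/2500 ≈ 0.961200
step 2 [1y] bond c/2=1/100: DF=(60721/62500 − 1/100·(0.961200))/(1+1/100) = 2381/2500 ≈ 0.952400
step 3 [1.5y] zero: DF = P = 1851/2000 ≈ 0.925500
step 4 [2y] bond c/2=11/800: DF=(57949/62500 − 11/800·(0.961200+0.952400+0.925500))/(1+11/800) = 8761/10000 ≈ 0.876100

1 1/2 2403/2500
2 1 2381/2500
3 3/2 1851/2000
4 2 8761/10000
s(2y) = (1/(8761/10000) − 1)/(2) = 1239/17522 ≈ 7.0711%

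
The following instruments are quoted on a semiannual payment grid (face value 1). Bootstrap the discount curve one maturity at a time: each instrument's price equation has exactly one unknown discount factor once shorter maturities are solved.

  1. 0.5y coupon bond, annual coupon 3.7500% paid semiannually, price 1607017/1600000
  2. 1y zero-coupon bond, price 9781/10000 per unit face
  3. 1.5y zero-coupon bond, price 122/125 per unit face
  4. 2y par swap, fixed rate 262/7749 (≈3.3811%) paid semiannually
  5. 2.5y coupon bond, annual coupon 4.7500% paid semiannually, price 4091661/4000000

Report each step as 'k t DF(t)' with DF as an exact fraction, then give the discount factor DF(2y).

step 1 [0.5y] bond c/2=3/160: DF=(1607017/1600000 − 3/160·(0))/(1+3/160) = 9859/10000 ≈ 0.985900
step 2 [1y] zero: DF = P = 9781/10000 ≈ 0.978100
step 3 [1.5y] zero: DF = P = 122/125 ≈ 0.976000
step 4 [2y] swap r/2=131/7749: DF=(1 − 131/7749·(0.985900+0.978100+0.976000))/(1+131/7749) = 1869/2000 ≈ 0.934500
step 5 [2.5y] bond c/2=19/800: DF=(4091661/4000000 − 19/800·(0.985900+0.978100+0.976000+0.934500))/(1+19/800) = 9093/10000 ≈ 0.909300

1 1/2 9859/10000
2 1 9781/10000
3 3/2 122/125
4 2 1869/2000
5 5/2 9093/10000
DF(2y) = 1869/2000 ≈ 0.934500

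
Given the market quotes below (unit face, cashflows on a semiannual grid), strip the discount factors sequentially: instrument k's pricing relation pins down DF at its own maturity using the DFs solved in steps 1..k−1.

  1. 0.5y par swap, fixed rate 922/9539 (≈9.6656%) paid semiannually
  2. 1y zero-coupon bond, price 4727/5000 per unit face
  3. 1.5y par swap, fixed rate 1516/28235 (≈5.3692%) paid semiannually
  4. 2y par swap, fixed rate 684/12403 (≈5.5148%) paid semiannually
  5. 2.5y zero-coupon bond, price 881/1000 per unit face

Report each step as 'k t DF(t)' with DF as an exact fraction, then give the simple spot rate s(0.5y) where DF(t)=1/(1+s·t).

1 1/2 9539/10000
2 1 4727/5000
3 3/2 4621/5000
4 2 4487/5000
5 5/2 881/1000
s(0.5y) = (1/(9539/10000) − 1)/(1/2) = 922/9539 ≈ 9.6656%

step 1 [0.5y] swap r/2=461/9539: DF=(1 − 461/9539·(0))/(1+461/9539) = 9539/10000 ≈ 0.953900
step 2 [1y] zero: DF = P = 4727/5000 ≈ 0.945400
step 3 [1.5y] swap r/2=758/28235: DF=(1 − 758/28235·(0.953900+0.945400))/(1+758/28235) = 4621/5000 ≈ 0.924200
step 4 [2y] swap r/2=342/12403: DF=(1 − 342/12403·(0.953900+0.945400+0.924200))/(1+342/12403) = 4487/5000 ≈ 0.897400
step 5 [2.5y] zero: DF = P = 881/1000 ≈ 0.881000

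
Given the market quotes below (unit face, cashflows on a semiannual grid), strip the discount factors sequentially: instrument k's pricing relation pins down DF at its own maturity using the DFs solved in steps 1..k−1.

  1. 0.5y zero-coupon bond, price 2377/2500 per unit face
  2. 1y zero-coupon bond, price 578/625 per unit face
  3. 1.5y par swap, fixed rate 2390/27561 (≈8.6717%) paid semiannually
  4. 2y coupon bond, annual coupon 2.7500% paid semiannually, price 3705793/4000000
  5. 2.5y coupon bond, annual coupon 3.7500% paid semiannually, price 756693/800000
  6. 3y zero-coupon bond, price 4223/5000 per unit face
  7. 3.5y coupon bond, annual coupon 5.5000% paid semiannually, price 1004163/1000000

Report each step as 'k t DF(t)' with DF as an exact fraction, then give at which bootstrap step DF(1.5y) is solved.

1 1/2 2377/2500
2 1 578/625
3 3/2 1761/2000
4 2 1753/2000
5 5/2 1077/1250
6 3 4223/5000
7 7/2 1043/1250
DF(1.5y) is solved at step 3

step 1 [0.5y] zero: DF = P = 2377/2500 ≈ 0.950800
step 2 [1y] zero: DF = P = 578/625 ≈ 0.924800
step 3 [1.5y] swap r/2=1195/27561: DF=(1 − 1195/27561·(0.950800+0.924800))/(1+1195/27561) = 1761/2000 ≈ 0.880500
step 4 [2y] bond c/2=11/800: DF=(3705793/4000000 − 11/800·(0.950800+0.924800+0.880500))/(1+11/800) = 1753/2000 ≈ 0.876500
step 5 [2.5y] bond c/2=3/160: DF=(756693/800000 − 3/160·(0.950800+0.924800+0.880500+0.876500))/(1+3/160) = 1077/1250 ≈ 0.861600
step 6 [3y] zero: DF = P = 4223/5000 ≈ 0.844600
step 7 [3.5y] bond c/2=11/400: DF=(1004163/1000000 − 11/400·(0.950800+0.924800+0.880500+0.876500+0.861600+0.844600))/(1+11/400) = 1043/1250 ≈ 0.834400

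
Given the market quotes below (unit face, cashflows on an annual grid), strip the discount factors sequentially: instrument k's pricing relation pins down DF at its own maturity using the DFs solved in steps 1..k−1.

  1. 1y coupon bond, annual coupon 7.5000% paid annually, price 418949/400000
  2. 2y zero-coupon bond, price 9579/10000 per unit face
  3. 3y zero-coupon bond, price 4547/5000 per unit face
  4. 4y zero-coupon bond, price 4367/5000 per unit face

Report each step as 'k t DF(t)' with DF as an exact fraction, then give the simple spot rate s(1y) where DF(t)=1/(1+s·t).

step 1 [1y] bond c/1=3/40: DF=(418949/400000 − 3/40·(0))/(1+3/40) = 9743/10000 ≈ 0.974300
step 2 [2y] zero: DF = P = 9579/10000 ≈ 0.957900
step 3 [3y] zero: DF = P = 4547/5000 ≈ 0.909400
step 4 [4y] zero: DF = P = 4367/5000 ≈ 0.873400

1 1 9743/10000
2 2 9579/10000
3 3 4547/5000
4 4 4367/5000
s(1y) = (1/(9743/10000) − 1)/(1) = 257/9743 ≈ 2.6378%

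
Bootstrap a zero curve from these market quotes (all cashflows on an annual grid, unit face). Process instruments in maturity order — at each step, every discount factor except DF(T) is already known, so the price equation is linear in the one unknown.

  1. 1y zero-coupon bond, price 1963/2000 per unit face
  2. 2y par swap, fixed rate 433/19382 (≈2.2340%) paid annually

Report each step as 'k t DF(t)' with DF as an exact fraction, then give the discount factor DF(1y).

1 1 1963/2000
2 2 9567/10000
DF(1y) = 1963/2000 ≈ 0.981500

step 1 [1y] zero: DF = P = 1963/2000 ≈ 0.981500
step 2 [2y] swap r/1=433/19382: DF=(1 − 433/19382·(0.981500))/(1+433/19382) = 9567/10000 ≈ 0.956700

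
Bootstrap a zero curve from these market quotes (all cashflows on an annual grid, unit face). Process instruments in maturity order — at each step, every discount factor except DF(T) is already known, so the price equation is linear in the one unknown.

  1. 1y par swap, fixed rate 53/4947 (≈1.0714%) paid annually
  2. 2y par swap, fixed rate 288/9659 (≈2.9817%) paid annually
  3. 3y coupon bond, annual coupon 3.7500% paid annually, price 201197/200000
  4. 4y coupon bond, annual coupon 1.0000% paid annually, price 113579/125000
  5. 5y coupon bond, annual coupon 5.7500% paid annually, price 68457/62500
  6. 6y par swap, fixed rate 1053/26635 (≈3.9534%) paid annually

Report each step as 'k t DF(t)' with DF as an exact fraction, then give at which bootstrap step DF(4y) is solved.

step 1 [1y] swap r/1=53/4947: DF=(1 − 53/4947·(0))/(1+53/4947) = 4947/5000 ≈ 0.989400
step 2 [2y] swap r/1=288/9659: DF=(1 − 288/9659·(0.989400))/(1+288/9659) = 589/625 ≈ 0.942400
step 3 [3y] bond c/1=3/80: DF=(201197/200000 − 3/80·(0.989400+0.942400))/(1+3/80) = 4499/5000 ≈ 0.899800
step 4 [4y] bond c/1=1/100: DF=(113579/125000 − 1/100·(0.989400+0.942400+0.899800))/(1+1/100) = 2179/2500 ≈ 0.871600
step 5 [5y] bond c/1=23/400: DF=(68457/62500 − 23/400·(0.989400+0.942400+0.899800+0.871600))/(1+23/400) = 1043/1250 ≈ 0.834400
step 6 [6y] swap r/1=1053/26635: DF=(1 − 1053/26635·(0.989400+0.942400+0.899800+0.871600+0.834400))/(1+1053/26635) = 3947/5000 ≈ 0.789400

1 1 4947/5000
2 2 589/625
3 3 4499/5000
4 4 2179/2500
5 5 1043/1250
6 6 3947/5000
DF(4y) is solved at step 4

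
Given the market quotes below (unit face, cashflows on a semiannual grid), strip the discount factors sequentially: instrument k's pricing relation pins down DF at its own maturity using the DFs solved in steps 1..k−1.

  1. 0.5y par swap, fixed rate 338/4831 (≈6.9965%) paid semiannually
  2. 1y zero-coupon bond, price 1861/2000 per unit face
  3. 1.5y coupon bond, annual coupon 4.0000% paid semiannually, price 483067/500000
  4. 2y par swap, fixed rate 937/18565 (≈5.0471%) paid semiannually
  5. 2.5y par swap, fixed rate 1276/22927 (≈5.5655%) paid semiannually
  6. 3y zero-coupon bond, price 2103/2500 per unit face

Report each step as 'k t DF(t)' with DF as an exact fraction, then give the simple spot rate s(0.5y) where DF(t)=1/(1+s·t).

1 1/2 4831/5000
2 1 1861/2000
3 3/2 91/100
4 2 9063/10000
5 5/2 2181/2500
6 3 2103/2500
s(0.5y) = (1/(4831/5000) − 1)/(1/2) = 338/4831 ≈ 6.9965%

step 1 [0.5y] swap r/2=169/4831: DF=(1 − 169/4831·(0))/(1+169/4831) = 4831/5000 ≈ 0.966200
step 2 [1y] zero: DF = P = 1861/2000 ≈ 0.930500
step 3 [1.5y] bond c/2=1/50: DF=(483067/500000 − 1/50·(0.966200+0.930500))/(1+1/50) = 91/100 ≈ 0.910000
step 4 [2y] swap r/2=937/37130: DF=(1 − 937/37130·(0.966200+0.930500+0.910000))/(1+937/37130) = 9063/10000 ≈ 0.906300
step 5 [2.5y] swap r/2=638/22927: DF=(1 − 638/22927·(0.966200+0.930500+0.910000+0.906300))/(1+638/22927) = 2181/2500 ≈ 0.872400
step 6 [3y] zero: DF = P = 2103/2500 ≈ 0.841200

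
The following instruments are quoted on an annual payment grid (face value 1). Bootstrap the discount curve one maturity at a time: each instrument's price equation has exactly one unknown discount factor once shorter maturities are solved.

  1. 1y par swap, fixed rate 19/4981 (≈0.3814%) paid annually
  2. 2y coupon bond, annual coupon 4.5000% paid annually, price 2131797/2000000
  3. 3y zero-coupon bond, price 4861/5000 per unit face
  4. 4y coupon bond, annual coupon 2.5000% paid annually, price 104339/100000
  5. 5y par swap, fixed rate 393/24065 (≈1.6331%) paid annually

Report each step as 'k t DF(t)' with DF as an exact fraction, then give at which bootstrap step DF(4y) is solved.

1 1 4981/5000
2 2 9771/10000
3 3 4861/5000
4 4 9461/10000
5 5 4607/5000
DF(4y) is solved at step 4

step 1 [1y] swap r/1=19/4981: DF=(1 − 19/4981·(0))/(1+19/4981) = 4981/5000 ≈ 0.996200
step 2 [2y] bond c/1=9/200: DF=(2131797/2000000 − 9/200·(0.996200))/(1+9/200) = 9771/10000 ≈ 0.977100
step 3 [3y] zero: DF = P = 4861/5000 ≈ 0.972200
step 4 [4y] bond c/1=1/40: DF=(104339/100000 − 1/40·(0.996200+0.977100+0.972200))/(1+1/40) = 9461/10000 ≈ 0.946100
step 5 [5y] swap r/1=393/24065: DF=(1 − 393/24065·(0.996200+0.977100+0.972200+0.946100))/(1+393/24065) = 4607/5000 ≈ 0.921400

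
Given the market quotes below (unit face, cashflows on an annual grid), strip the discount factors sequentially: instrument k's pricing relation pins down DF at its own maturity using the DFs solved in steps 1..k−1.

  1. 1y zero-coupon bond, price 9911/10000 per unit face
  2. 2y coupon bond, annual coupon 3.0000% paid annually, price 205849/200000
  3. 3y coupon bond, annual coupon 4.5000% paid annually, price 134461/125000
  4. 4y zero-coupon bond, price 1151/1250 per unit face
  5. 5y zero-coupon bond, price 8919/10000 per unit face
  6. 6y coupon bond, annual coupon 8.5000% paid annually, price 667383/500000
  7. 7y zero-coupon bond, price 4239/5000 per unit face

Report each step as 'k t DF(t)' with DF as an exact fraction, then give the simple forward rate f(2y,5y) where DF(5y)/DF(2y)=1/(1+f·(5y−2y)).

step 1 [1y] zero: DF = P = 9911/10000 ≈ 0.991100
step 2 [2y] bond c/1=3/100: DF=(205849/200000 − 3/100·(0.991100))/(1+3/100) = 1213/1250 ≈ 0.970400
step 3 [3y] bond c/1=9/200: DF=(134461/125000 − 9/200·(0.991100+0.970400))/(1+9/200) = 9449/10000 ≈ 0.944900
step 4 [4y] zero: DF = P = 1151/1250 ≈ 0.920800
step 5 [5y] zero: DF = P = 8919/10000 ≈ 0.891900
step 6 [6y] bond c/1=17/200: DF=(667383/500000 − 17/200·(0.991100+0.970400+0.944900+0.920800+0.891900))/(1+17/200) = 1721/2000 ≈ 0.860500
step 7 [7y] zero: DF = P = 4239/5000 ≈ 0.847800

1 1 9911/10000
2 2 1213/1250
3 3 9449/10000
4 4 1151/1250
5 5 8919/10000
6 6 1721/2000
7 7 4239/5000
f(2y,5y) = ((1213/1250)/(8919/10000) − 1)/(3) = 785/26757 ≈ 2.9338%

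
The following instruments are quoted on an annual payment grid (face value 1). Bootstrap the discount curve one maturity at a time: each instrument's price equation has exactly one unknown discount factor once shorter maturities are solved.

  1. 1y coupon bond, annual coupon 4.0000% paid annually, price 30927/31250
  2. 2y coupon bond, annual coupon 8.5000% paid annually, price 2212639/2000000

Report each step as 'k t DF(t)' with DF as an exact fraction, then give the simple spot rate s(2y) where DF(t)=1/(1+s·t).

1 1 2379/2500
2 2 9451/10000
s(2y) = (1/(9451/10000) − 1)/(2) = 549/18902 ≈ 2.9045%

step 1 [1y] bond c/1=1/25: DF=(30927/31250 − 1/25·(0))/(1+1/25) = 2379/2500 ≈ 0.951600
step 2 [2y] bond c/1=17/200: DF=(2212639/2000000 − 17/200·(0.951600))/(1+17/200) = 9451/10000 ≈ 0.945100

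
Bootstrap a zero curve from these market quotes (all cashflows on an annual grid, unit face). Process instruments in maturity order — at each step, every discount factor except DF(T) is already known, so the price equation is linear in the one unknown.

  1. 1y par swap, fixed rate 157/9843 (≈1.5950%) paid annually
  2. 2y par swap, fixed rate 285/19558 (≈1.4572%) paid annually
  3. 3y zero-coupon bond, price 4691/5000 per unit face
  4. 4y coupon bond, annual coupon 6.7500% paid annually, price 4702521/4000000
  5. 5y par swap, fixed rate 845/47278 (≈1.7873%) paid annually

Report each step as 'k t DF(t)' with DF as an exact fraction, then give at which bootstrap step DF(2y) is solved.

1 1 9843/10000
2 2 1943/2000
3 3 4691/5000
4 4 9183/10000
5 5 1831/2000
DF(2y) is solved at step 2

step 1 [1y] swap r/1=157/9843: DF=(1 − 157/9843·(0))/(1+157/9843) = 9843/10000 ≈ 0.984300
step 2 [2y] swap r/1=285/19558: DF=(1 − 285/19558·(0.984300))/(1+285/19558) = 1943/2000 ≈ 0.971500
step 3 [3y] zero: DF = P = 4691/5000 ≈ 0.938200
step 4 [4y] bond c/1=27/400: DF=(4702521/4000000 − 27/400·(0.984300+0.971500+0.938200))/(1+27/400) = 9183/10000 ≈ 0.918300
step 5 [5y] swap r/1=845/47278: DF=(1 − 845/47278·(0.984300+0.971500+0.938200+0.918300))/(1+845/47278) = 1831/2000 ≈ 0.915500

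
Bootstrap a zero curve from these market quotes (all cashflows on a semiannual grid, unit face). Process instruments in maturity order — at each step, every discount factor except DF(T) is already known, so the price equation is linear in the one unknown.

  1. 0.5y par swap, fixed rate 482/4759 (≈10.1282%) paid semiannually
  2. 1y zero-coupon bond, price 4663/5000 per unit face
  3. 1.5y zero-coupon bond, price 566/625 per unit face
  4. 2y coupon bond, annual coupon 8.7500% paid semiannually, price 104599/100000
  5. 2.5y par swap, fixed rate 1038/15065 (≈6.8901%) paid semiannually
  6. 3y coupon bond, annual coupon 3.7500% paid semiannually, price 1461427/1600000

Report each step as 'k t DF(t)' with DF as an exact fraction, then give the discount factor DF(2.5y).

step 1 [0.5y] swap r/2=241/4759: DF=(1 − 241/4759·(0))/(1+241/4759) = 4759/5000 ≈ 0.951800
step 2 [1y] zero: DF = P = 4663/5000 ≈ 0.932600
step 3 [1.5y] zero: DF = P = 566/625 ≈ 0.905600
step 4 [2y] bond c/2=7/160: DF=(104599/100000 − 7/160·(0.951800+0.932600+0.905600))/(1+7/160) = 2213/2500 ≈ 0.885200
step 5 [2.5y] swap r/2=519/15065: DF=(1 − 519/15065·(0.951800+0.932600+0.905600+0.885200))/(1+519/15065) = 8443/10000 ≈ 0.844300
step 6 [3y] bond c/2=3/160: DF=(1461427/1600000 − 3/160·(0.951800+0.932600+0.905600+0.885200+0.844300))/(1+3/160) = 4067/5000 ≈ 0.813400

1 1/2 4759/5000
2 1 4663/5000
3 3/2 566/625
4 2 2213/2500
5 5/2 8443/10000
6 3 4067/5000
DF(2.5y) = 8443/10000 ≈ 0.844300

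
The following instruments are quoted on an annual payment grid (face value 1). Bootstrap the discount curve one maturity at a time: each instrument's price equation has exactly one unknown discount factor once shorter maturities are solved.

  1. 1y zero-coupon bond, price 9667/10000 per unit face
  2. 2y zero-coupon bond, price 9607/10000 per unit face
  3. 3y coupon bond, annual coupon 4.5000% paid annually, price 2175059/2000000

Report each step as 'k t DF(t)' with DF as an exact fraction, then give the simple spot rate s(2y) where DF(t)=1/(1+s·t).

step 1 [1y] zero: DF = P = 9667/10000 ≈ 0.966700
step 2 [2y] zero: DF = P = 9607/10000 ≈ 0.960700
step 3 [3y] bond c/1=9/200: DF=(2175059/2000000 − 9/200·(0.966700+0.960700))/(1+9/200) = 9577/10000 ≈ 0.957700

1 1 9667/10000
2 2 9607/10000
3 3 9577/10000
s(2y) = (1/(9607/10000) − 1)/(2) = 393/19214 ≈ 2.0454%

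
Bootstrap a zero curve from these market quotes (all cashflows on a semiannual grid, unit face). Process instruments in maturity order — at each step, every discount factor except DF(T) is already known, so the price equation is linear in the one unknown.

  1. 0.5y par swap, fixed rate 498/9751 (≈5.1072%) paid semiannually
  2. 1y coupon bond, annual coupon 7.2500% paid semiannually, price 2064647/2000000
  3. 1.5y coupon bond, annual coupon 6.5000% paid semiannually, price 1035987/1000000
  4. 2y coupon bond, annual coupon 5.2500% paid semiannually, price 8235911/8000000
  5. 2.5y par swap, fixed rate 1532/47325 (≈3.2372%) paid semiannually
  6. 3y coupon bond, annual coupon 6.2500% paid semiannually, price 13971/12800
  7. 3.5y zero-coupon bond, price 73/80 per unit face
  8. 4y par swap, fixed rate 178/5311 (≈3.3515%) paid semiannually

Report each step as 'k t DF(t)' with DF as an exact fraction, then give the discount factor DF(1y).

step 1 [0.5y] swap r/2=249/9751: DF=(1 − 249/9751·(0))/(1+249/9751) = 9751/10000 ≈ 0.975100
step 2 [1y] bond c/2=29/800: DF=(2064647/2000000 − 29/800·(0.975100))/(1+29/800) = 9621/10000 ≈ 0.962100
step 3 [1.5y] bond c/2=13/400: DF=(1035987/1000000 − 13/400·(0.975100+0.962100))/(1+13/400) = 589/625 ≈ 0.942400
step 4 [2y] bond c/2=21/800: DF=(8235911/8000000 − 21/800·(0.975100+0.962100+0.942400))/(1+21/800) = 1859/2000 ≈ 0.929500
step 5 [2.5y] swap r/2=766/47325: DF=(1 − 766/47325·(0.975100+0.962100+0.942400+0.929500))/(1+766/47325) = 4617/5000 ≈ 0.923400
step 6 [3y] bond c/2=1/32: DF=(13971/12800 − 1/32·(0.975100+0.962100+0.942400+0.929500+0.923400))/(1+1/32) = 183/200 ≈ 0.915000
step 7 [3.5y] zero: DF = P = 73/80 ≈ 0.912500
step 8 [4y] swap r/2=89/5311: DF=(1 − 89/5311·(0.975100+0.962100+0.942400+0.929500+0.923400+0.915000+0.912500))/(1+89/5311) = 4377/5000 ≈ 0.875400

1 1/2 9751/10000
2 1 9621/10000
3 3/2 589/625
4 2 1859/2000
5 5/2 4617/5000
6 3 183/200
7 7/2 73/80
8 4 4377/5000
DF(1y) = 9621/10000 ≈ 0.962100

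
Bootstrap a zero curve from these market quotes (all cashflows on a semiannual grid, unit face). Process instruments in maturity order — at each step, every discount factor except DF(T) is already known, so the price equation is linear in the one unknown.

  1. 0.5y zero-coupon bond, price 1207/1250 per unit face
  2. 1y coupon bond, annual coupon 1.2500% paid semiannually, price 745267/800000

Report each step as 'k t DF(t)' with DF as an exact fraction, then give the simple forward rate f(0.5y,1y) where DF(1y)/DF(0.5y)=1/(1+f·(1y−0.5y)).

1 1/2 1207/1250
2 1 4599/5000
f(0.5y,1y) = ((1207/1250)/(4599/5000) − 1)/(1/2) = 458/4599 ≈ 9.9587%

step 1 [0.5y] zero: DF = P = 1207/1250 ≈ 0.965600
step 2 [1y] bond c/2=1/160: DF=(745267/800000 − 1/160·(0.965600))/(1+1/160) = 4599/5000 ≈ 0.919800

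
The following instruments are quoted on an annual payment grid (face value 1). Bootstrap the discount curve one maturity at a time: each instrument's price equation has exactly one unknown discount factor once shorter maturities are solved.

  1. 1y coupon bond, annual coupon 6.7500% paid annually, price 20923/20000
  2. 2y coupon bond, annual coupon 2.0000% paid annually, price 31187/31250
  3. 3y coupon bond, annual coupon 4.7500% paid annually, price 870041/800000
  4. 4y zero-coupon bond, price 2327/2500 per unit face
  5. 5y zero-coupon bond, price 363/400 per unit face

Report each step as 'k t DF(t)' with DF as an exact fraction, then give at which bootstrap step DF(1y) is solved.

step 1 [1y] bond c/1=27/400: DF=(20923/20000 − 27/400·(0))/(1+27/400) = 49/50 ≈ 0.980000
step 2 [2y] bond c/1=1/50: DF=(31187/31250 − 1/50·(0.980000))/(1+1/50) = 1199/1250 ≈ 0.959200
step 3 [3y] bond c/1=19/400: DF=(870041/800000 − 19/400·(0.980000+0.959200))/(1+19/400) = 9503/10000 ≈ 0.950300
step 4 [4y] zero: DF = P = 2327/2500 ≈ 0.930800
step 5 [5y] zero: DF = P = 363/400 ≈ 0.907500

1 1 49/50
2 2 1199/1250
3 3 9503/10000
4 4 2327/2500
5 5 363/400
DF(1y) is solved at step 1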